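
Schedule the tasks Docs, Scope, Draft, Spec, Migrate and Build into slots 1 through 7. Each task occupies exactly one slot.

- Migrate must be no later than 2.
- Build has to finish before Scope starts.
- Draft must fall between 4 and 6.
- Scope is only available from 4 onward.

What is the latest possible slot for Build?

6

Downstream work caps Build at 6.
Build at 6 is achievable: Draft in 4; Spec in 1; Scope in 7; Migrate in 1; Build in 6; Docs in 1.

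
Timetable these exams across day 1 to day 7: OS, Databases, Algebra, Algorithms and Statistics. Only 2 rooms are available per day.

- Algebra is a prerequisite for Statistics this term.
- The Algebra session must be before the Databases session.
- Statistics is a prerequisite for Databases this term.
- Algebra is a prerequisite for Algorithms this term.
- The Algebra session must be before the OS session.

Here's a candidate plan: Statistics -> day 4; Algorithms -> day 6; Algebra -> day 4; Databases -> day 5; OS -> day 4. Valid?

No — it violates: Only 2 rooms are available per day

The Algebra session must be before the OS session — violated.
The Algebra session must be before the Databases session — holds.
Statistics is a prerequisite for Databases this term — holds.
Algebra is a prerequisite for Statistics this term — violated.
Algebra is a prerequisite for Algorithms this term — holds.
Only 2 rooms are available per day — violated.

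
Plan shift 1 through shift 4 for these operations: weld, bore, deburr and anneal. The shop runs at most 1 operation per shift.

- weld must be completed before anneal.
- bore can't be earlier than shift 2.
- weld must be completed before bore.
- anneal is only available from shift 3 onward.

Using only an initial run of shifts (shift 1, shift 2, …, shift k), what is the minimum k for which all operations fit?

The precedence chain requires at least 2 distinct shifts.
With at most 1 per shift and 4 operations, at least 4 shifts are needed.
anneal can't be placed before shift 3, so the schedule must run through at least shift 3.
4 works (last occupied shift: shift 4): for example weld in shift 1, anneal in shift 3, bore in shift 2, deburr in shift 4.

4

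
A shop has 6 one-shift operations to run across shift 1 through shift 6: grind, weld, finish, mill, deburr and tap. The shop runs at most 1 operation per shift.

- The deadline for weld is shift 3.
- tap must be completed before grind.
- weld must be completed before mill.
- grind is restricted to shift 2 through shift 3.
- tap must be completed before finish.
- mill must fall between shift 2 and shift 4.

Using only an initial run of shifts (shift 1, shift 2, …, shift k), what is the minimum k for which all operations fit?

6

The precedence chain requires at least 2 distinct shifts.
With at most 1 per shift and 6 operations, at least 6 shifts are needed.
6 works (last occupied shift: shift 6): for example mill in shift 4; deburr in shift 6; weld in shift 3; finish in shift 5; grind in shift 2; tap in shift 1.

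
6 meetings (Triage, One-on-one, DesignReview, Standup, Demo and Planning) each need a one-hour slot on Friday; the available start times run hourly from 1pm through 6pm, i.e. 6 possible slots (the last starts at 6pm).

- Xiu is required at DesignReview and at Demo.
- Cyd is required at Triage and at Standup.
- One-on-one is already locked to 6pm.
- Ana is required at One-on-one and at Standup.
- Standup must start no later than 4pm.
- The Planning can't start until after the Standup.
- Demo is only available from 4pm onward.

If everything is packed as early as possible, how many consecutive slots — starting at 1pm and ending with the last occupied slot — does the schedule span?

6 slots

The precedence chain requires at least 2 distinct slots.
One-on-one can't be placed before 6pm — that is slot 6 counting from 1pm — so the schedule must run through at least 6 slots.
6 works (last occupied slot: 6pm): for example One-on-one=6pm; DesignReview=1pm; Triage=2pm; Demo=4pm; Planning=2pm; Standup=1pm.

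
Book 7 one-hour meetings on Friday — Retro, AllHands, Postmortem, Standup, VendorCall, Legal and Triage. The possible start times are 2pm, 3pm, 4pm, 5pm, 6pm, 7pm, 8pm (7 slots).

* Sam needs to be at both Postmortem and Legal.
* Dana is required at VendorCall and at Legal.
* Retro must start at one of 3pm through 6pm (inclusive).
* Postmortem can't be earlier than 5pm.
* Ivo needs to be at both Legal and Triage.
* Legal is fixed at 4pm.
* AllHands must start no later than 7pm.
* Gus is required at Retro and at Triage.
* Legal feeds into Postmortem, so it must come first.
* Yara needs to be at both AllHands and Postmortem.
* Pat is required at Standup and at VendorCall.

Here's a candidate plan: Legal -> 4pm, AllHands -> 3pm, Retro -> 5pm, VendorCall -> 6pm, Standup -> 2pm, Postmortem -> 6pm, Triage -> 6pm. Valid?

Postmortem can't be earlier than 5pm — holds.
Legal is fixed at 4pm — holds.
Gus is required at Retro and at Triage — holds.
Pat is required at Standup and at VendorCall — holds.
Sam needs to be at both Postmortem and Legal — holds.
Ivo needs to be at both Legal and Triage — holds.
Legal feeds into Postmortem, so it must come first — holds.
Dana is required at VendorCall and at Legal — holds.
Yara needs to be at both AllHands and Postmortem — holds.
Retro must start at one of 3pm through 6pm (inclusive) — holds.
AllHands must start no later than 7pm — holds.

Yes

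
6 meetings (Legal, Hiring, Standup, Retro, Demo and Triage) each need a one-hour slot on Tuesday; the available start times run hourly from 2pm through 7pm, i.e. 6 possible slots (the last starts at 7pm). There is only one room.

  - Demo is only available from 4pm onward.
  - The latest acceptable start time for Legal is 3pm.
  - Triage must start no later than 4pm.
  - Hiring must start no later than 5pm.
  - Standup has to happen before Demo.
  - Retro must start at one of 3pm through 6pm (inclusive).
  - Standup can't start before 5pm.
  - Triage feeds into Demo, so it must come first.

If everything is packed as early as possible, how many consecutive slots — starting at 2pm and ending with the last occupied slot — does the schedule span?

6

The precedence chain requires at least 2 distinct slots.
With at most 1 per slot and 6 meetings, at least 6 slots are needed.
Propagating the time windows through the other constraints, Demo can't land before 6pm — that is slot 5 counting from 2pm — so the schedule must run through at least 5 slots.
6 works (last occupied slot: 7pm): for example Retro -> 6pm; Hiring -> 4pm; Legal -> 2pm; Triage -> 3pm; Demo -> 7pm; Standup -> 5pm.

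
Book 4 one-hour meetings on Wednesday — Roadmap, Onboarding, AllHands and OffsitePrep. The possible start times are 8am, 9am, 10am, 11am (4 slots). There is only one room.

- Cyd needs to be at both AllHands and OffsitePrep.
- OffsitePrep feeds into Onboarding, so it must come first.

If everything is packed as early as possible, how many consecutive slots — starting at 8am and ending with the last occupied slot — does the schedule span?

The precedence chain requires at least 2 distinct slots.
With at most 1 per slot and 4 meetings, at least 4 slots are needed.
4 works (last occupied slot: 11am): for example Onboarding=9am, Roadmap=10am, OffsitePrep=8am, AllHands=11am.

4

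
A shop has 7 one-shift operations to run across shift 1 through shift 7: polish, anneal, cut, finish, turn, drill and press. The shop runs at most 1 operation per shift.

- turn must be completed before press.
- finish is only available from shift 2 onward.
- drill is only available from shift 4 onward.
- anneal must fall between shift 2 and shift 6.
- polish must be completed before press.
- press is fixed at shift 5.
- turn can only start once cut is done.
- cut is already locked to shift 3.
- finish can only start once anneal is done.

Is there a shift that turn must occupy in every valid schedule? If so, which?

cut is fixed at shift 3 and must come before turn, so turn is at least shift 4.
press is fixed at shift 5 and must come after turn, so turn is at most shift 4.
So turn must be shift 4.

shift 4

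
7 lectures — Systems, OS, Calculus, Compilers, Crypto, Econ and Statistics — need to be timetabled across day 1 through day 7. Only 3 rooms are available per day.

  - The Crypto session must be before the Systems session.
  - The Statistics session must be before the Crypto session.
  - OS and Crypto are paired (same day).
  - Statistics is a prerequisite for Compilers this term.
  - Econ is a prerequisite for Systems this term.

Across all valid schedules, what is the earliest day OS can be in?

day 2

OS must be in the same day as Crypto, which can't be before day 2, so OS is at least day 2; OS must be in the same day as Crypto, which can't be after day 6, so OS is at most day 6.
OS at day 2 is achievable: Compilers=day 2, Calculus=day 1, Econ=day 1, Systems=day 3, Statistics=day 1, Crypto=day 2, OS=day 2.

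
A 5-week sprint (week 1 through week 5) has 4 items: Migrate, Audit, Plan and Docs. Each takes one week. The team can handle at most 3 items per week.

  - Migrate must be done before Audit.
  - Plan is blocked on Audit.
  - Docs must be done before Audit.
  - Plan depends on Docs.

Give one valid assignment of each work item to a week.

Migrate=week 1, Plan=week 3, Docs=week 1, Audit=week 2

Checking: Migrate(week 1) before Audit(week 2); Docs(week 1) before Plan(week 3); Docs(week 1) before Audit(week 2); Audit(week 2) before Plan(week 3); max 2 per week (cap 3).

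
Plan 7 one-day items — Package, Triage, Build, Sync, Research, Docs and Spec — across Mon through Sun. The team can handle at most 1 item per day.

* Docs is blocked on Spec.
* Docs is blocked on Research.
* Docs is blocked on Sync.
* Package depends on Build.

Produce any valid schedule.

Build=Fri; Research=Tue; Docs=Thu; Triage=Sun; Spec=Wed; Sync=Mon; Package=Sat

Checking: Spec(Wed) before Docs(Thu); Sync(Mon) before Docs(Thu); Research(Tue) before Docs(Thu); Build(Fri) before Package(Sat); max 1 per day (cap 1).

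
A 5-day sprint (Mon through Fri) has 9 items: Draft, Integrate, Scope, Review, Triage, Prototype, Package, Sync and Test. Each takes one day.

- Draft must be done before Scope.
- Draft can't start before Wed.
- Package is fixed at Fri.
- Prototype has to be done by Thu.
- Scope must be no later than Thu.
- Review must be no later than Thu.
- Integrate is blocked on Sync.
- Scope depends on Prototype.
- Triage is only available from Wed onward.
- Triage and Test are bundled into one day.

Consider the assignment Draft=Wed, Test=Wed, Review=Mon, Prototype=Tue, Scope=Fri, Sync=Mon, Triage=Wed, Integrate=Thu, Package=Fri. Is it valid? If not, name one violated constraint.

Prototype has to be done by Thu — holds.
Package is fixed at Fri — holds.
Integrate is blocked on Sync — holds.
Scope depends on Prototype — holds.
Triage and Test are bundled into one day — holds.
Draft can't start before Wed — holds.
Triage is only available from Wed onward — holds.
Scope must be no later than Thu — violated.
Draft must be done before Scope — holds.
Review must be no later than Thu — holds.

Invalid. Scope must be no later than Thu.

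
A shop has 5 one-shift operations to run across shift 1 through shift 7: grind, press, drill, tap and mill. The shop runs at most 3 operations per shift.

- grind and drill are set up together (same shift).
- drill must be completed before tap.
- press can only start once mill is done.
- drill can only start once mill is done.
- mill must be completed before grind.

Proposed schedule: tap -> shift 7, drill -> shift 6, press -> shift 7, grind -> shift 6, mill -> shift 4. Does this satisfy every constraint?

press can only start once mill is done — holds.
grind and drill are set up together (same shift) — holds.
drill can only start once mill is done — holds.
mill must be completed before grind — holds.
The shop runs at most 3 operations per shift — holds.
drill must be completed before tap — holds.

Valid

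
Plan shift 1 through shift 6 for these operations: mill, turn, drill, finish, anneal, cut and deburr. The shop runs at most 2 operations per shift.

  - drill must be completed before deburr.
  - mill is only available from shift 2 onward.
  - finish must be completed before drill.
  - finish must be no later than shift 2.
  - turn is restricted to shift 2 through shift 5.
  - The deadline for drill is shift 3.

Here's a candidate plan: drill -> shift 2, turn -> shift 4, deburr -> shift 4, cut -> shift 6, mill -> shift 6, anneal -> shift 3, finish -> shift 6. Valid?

Invalid. finish must be no later than shift 2.

The deadline for drill is shift 3 — holds.
finish must be completed before drill — violated.
mill is only available from shift 2 onward — holds.
finish must be no later than shift 2 — violated.
turn is restricted to shift 2 through shift 5 — holds.
drill must be completed before deburr — holds.
The shop runs at most 2 operations per shift — violated.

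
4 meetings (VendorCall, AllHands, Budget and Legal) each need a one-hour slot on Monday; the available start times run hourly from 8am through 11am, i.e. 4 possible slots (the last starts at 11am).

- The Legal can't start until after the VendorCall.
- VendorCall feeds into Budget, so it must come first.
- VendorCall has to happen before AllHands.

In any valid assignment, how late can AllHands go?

11am

Precedence pushes AllHands to at least 9am.
AllHands at 11am is achievable: VendorCall=8am; Legal=9am; Budget=9am; AllHands=11am.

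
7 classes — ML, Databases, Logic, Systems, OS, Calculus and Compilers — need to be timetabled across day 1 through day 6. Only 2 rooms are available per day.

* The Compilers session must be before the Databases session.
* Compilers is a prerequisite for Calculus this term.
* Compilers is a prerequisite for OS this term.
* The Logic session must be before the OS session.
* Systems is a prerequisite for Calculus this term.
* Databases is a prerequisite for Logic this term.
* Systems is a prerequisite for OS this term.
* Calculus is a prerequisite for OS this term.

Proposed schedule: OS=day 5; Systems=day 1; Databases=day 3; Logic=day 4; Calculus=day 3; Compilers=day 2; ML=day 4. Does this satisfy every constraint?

Valid

The Logic session must be before the OS session — holds.
The Compilers session must be before the Databases session — holds.
Only 2 rooms are available per day — holds.
Compilers is a prerequisite for Calculus this term — holds.
Compilers is a prerequisite for OS this term — holds.
Systems is a prerequisite for OS this term — holds.
Calculus is a prerequisite for OS this term — holds.
Systems is a prerequisite for Calculus this term — holds.
Databases is a prerequisite for Logic this term — holds.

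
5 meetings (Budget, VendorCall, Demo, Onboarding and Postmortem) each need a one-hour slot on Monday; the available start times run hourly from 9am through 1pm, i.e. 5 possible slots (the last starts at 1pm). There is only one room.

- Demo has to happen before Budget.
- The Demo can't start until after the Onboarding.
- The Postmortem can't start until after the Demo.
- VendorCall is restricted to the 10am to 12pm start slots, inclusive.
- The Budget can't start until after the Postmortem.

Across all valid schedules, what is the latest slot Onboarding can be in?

9am

Downstream work caps Onboarding at 10am.
Onboarding at 9am is achievable: Budget=1pm; VendorCall=10am; Postmortem=12pm; Onboarding=9am; Demo=11am.
Nothing later works — the capacity limit rule out every slot after 9am.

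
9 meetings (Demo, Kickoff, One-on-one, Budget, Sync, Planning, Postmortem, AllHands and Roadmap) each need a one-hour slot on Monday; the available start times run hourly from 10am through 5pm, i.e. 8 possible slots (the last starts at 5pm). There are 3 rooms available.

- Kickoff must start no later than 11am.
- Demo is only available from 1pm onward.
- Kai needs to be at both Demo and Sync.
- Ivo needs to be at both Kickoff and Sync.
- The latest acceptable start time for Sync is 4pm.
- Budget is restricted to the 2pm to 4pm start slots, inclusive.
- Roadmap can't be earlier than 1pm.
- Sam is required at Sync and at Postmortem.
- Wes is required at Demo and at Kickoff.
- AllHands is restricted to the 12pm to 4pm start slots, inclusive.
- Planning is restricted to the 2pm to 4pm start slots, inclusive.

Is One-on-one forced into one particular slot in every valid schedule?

One-on-one can be 10am (e.g. Kickoff in 10am; AllHands in 12pm; One-on-one in 10am; Sync in 11am; Roadmap in 1pm; Budget in 2pm; Postmortem in 10am; Planning in 2pm; Demo in 1pm) or 11am (e.g. Postmortem in 10am; Planning in 2pm; Budget in 2pm; AllHands in 12pm; Roadmap in 1pm; Sync in 11am; Demo in 1pm; One-on-one in 11am; Kickoff in 10am).

No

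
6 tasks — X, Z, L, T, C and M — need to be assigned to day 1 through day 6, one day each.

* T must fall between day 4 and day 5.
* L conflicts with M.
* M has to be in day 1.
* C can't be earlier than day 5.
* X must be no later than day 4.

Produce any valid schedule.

L in day 2; Z in day 1; X in day 1; M in day 1; C in day 5; T in day 4

Checking: L(day 2) != M(day 1); T=day 4 in [day 4,day 5]; X=day 1 in [day 1,day 4]; C=day 5 in [day 5,day 6]; M=day 1 in [day 1,day 1].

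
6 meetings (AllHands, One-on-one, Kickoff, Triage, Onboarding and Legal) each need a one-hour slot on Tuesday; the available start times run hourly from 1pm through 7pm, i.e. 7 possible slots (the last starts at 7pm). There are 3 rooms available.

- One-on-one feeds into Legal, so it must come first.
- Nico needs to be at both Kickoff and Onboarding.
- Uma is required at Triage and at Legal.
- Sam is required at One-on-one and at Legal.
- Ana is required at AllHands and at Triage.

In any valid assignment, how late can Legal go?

Precedence pushes Legal to at least 2pm.
Legal at 7pm is achievable: One-on-one in 1pm; Kickoff in 1pm; Legal in 7pm; Triage in 2pm; AllHands in 1pm; Onboarding in 2pm.

7pm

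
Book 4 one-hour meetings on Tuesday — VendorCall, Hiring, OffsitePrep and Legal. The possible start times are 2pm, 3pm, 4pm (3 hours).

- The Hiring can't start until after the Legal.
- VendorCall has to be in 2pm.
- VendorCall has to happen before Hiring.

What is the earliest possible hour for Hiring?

Precedence pushes Hiring to at least 3pm.
Hiring at 3pm is achievable: Legal=2pm, Hiring=3pm, OffsitePrep=2pm, VendorCall=2pm.

3pm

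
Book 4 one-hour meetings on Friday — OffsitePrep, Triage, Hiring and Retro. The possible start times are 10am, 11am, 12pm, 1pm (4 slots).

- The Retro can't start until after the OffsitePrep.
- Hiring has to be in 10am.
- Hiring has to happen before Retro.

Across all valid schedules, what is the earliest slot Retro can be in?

11am

Precedence pushes Retro to at least 11am.
Retro at 11am is achievable: Retro -> 11am; Triage -> 10am; OffsitePrep -> 10am; Hiring -> 10am.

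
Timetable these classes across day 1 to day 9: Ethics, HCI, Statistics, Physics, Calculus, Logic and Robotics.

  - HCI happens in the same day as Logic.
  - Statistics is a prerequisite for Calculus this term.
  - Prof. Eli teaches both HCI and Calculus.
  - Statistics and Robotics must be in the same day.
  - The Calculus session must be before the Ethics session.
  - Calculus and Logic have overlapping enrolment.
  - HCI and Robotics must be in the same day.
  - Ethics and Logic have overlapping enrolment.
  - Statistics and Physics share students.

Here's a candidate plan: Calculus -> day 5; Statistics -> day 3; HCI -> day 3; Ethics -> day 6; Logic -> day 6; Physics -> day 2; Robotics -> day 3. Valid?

No — it violates: HCI happens in the same day as Logic

Ethics and Logic have overlapping enrolment — violated.
The Calculus session must be before the Ethics session — holds.
HCI happens in the same day as Logic — violated.
Prof. Eli teaches both HCI and Calculus — holds.
Statistics and Robotics must be in the same day — holds.
Statistics is a prerequisite for Calculus this term — holds.
HCI and Robotics must be in the same day — holds.
Statistics and Physics share students — holds.
Calculus and Logic have overlapping enrolment — holds.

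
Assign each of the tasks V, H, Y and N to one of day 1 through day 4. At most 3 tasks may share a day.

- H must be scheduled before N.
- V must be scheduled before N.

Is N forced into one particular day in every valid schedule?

No

N can be day 2 (e.g. Y in day 1, V in day 1, N in day 2, H in day 1) or day 3 (e.g. Y -> day 1; V -> day 1; H -> day 1; N -> day 3).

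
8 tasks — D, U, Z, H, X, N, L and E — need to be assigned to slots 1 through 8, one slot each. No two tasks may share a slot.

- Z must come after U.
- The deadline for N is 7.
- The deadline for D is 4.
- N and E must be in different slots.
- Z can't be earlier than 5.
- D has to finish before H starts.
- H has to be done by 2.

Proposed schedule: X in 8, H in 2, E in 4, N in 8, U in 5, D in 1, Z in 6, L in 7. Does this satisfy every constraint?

No two tasks may share a slot — violated.
H has to be done by 2 — holds.
Z must come after U — holds.
Z can't be earlier than 5 — holds.
N and E must be in different slots — holds.
The deadline for N is 7 — violated.
The deadline for D is 4 — holds.
D has to finish before H starts — holds.

Invalid. The deadline for N is 7.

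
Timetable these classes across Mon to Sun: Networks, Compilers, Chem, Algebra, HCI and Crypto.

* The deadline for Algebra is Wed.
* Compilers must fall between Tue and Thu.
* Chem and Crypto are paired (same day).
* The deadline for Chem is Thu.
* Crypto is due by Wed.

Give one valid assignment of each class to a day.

Algebra in Mon, Networks in Mon, Chem in Mon, Compilers in Tue, Crypto in Mon, HCI in Mon

Checking: Chem = Crypto = Mon; Chem=Mon in [Mon,Thu]; Algebra=Mon in [Mon,Wed]; Compilers=Tue in [Tue,Thu]; Crypto=Mon in [Mon,Wed].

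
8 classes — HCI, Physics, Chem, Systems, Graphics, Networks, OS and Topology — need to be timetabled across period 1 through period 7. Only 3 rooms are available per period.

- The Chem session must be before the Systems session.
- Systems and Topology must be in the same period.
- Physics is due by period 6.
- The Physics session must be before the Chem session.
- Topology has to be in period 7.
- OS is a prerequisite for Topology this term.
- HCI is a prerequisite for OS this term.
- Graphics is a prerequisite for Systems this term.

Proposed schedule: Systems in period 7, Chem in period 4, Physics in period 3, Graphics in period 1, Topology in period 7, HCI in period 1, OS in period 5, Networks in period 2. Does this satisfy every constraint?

Only 3 rooms are available per period — holds.
Topology has to be in period 7 — holds.
The Chem session must be before the Systems session — holds.
HCI is a prerequisite for OS this term — holds.
The Physics session must be before the Chem session — holds.
Graphics is a prerequisite for Systems this term — holds.
Physics is due by period 6 — holds.
Systems and Topology must be in the same period — holds.
OS is a prerequisite for Topology this term — holds.

Yes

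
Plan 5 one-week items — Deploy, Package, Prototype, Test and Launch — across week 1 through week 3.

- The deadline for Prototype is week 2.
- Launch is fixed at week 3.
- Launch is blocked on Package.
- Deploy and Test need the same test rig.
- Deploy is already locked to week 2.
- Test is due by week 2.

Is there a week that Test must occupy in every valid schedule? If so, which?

week 1

Test's window is week 1–week 2.
Deploy is fixed at week 2, and Test can't share a week with Deploy.
So Test must be week 1.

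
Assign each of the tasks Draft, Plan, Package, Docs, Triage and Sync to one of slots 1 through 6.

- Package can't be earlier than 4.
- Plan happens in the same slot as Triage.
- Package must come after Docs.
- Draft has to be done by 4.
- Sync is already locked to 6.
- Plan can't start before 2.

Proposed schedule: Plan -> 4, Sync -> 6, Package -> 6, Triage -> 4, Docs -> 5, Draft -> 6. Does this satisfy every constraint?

Invalid. Draft has to be done by 4.

Sync is already locked to 6 — holds.
Package can't be earlier than 4 — holds.
Draft has to be done by 4 — violated.
Plan happens in the same slot as Triage — holds.
Package must come after Docs — holds.
Plan can't start before 2 — holds.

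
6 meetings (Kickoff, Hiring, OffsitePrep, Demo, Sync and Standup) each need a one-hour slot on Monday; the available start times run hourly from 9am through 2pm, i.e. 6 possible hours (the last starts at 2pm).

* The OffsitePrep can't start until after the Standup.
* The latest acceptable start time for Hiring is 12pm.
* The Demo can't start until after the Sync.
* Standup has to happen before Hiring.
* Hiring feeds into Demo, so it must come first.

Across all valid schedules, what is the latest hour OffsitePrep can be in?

Precedence pushes OffsitePrep to at least 10am.
OffsitePrep at 2pm is achievable: Hiring in 10am; Kickoff in 9am; Demo in 11am; Sync in 9am; Standup in 9am; OffsitePrep in 2pm.

2pm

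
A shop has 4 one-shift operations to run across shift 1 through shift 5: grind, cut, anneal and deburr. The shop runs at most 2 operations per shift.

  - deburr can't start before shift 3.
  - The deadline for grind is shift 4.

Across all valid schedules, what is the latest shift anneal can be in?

anneal at shift 5 is achievable: deburr=shift 3, anneal=shift 5, grind=shift 1, cut=shift 1.

shift 5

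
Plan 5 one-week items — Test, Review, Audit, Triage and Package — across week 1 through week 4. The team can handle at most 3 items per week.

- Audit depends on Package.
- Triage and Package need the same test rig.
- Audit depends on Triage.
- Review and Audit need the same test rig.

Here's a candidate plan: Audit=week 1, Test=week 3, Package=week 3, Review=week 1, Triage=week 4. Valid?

Invalid. Audit depends on Triage.

Triage and Package need the same test rig — holds.
The team can handle at most 3 items per week — holds.
Audit depends on Triage — violated.
Audit depends on Package — violated.
Review and Audit need the same test rig — violated.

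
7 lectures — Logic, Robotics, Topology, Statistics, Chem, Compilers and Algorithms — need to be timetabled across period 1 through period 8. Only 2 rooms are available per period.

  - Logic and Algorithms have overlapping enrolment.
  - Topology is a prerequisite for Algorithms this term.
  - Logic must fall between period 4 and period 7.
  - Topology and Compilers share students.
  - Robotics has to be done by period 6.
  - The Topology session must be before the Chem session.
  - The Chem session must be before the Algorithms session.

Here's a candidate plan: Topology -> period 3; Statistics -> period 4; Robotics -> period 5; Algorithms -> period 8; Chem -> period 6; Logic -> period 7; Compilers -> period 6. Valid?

Logic and Algorithms have overlapping enrolment — holds.
Only 2 rooms are available per period — holds.
Logic must fall between period 4 and period 7 — holds.
The Chem session must be before the Algorithms session — holds.
Topology and Compilers share students — holds.
Robotics has to be done by period 6 — holds.
The Topology session must be before the Chem session — holds.
Topology is a prerequisite for Algorithms this term — holds.

Yes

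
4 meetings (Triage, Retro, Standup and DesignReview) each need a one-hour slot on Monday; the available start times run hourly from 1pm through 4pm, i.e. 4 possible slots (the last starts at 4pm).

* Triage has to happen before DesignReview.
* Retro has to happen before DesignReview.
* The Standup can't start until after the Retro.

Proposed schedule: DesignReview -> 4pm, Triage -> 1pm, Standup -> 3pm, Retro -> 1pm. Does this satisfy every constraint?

Valid

Retro has to happen before DesignReview — holds.
Triage has to happen before DesignReview — holds.
The Standup can't start until after the Retro — holds.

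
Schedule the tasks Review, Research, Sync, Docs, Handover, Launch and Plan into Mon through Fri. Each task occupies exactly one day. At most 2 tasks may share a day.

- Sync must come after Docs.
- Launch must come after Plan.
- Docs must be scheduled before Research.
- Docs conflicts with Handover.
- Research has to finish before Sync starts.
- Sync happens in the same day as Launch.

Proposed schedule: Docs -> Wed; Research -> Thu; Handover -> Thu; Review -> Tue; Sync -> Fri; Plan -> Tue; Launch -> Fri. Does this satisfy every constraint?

Yes, all constraints hold

Sync happens in the same day as Launch — holds.
Launch must come after Plan — holds.
Docs must be scheduled before Research — holds.
Research has to finish before Sync starts — holds.
At most 2 tasks may share a day — holds.
Sync must come after Docs — holds.
Docs conflicts with Handover — holds.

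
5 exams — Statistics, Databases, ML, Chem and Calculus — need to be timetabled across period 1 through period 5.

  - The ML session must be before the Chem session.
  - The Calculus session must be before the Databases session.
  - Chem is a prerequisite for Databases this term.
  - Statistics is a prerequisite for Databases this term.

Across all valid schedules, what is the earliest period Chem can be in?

period 2

Precedence pushes Chem to at least period 2; downstream work caps Chem at period 4.
Chem at period 2 is achievable: Chem in period 2, Statistics in period 1, ML in period 1, Databases in period 3, Calculus in period 1.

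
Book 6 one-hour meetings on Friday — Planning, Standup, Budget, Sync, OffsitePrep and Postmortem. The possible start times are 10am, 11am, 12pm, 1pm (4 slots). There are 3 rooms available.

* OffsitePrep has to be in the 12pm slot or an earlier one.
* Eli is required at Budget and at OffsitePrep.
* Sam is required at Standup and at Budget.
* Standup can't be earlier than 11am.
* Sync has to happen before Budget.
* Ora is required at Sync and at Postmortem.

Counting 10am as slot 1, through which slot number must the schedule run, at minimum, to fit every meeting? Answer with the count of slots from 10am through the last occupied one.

3 slots

The precedence chain requires at least 2 distinct slots.
With at most 3 per slot and 6 meetings, at least 2 slots are needed.
Could 2 slots be enough, i.e. nothing placed later than 11am? No: Standup's window within 2 slots is {11am}; Budget must come after Sync (at 10am or later) → {11am}; Budget can't share with Standup (11am) → nothing is left.
So 2 slots is not enough.
3 works (last occupied slot: 12pm): for example Planning -> 10am, Sync -> 10am, Postmortem -> 11am, OffsitePrep -> 10am, Standup -> 11am, Budget -> 12pm.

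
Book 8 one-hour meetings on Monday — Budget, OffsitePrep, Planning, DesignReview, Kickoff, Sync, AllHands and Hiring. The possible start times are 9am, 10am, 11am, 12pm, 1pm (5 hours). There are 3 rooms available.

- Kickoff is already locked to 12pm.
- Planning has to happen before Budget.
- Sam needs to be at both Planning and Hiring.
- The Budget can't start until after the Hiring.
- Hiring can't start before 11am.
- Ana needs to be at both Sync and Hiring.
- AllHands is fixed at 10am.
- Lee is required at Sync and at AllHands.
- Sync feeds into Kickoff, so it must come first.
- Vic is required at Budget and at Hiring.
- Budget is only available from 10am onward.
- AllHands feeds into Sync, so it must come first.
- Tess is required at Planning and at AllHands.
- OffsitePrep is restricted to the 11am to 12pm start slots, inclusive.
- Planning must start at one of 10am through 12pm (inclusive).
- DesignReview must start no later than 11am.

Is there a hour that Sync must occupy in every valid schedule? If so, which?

11am

AllHands is fixed at 10am and must come before Sync, so Sync is at least 11am.
Kickoff is fixed at 12pm and must come after Sync, so Sync is at most 11am.
So Sync must be 11am.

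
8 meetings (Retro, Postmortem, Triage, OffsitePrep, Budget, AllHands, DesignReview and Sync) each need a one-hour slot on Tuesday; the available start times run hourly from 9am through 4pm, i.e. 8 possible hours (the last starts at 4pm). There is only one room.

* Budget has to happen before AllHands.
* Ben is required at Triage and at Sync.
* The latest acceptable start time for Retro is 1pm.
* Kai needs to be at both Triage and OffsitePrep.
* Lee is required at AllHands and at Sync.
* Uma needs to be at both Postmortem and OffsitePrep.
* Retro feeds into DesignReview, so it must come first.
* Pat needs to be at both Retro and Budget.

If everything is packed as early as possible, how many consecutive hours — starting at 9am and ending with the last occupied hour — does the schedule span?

The precedence chain requires at least 2 distinct hours.
With at most 1 per hour and 8 meetings, at least 8 hours are needed.
8 works (last occupied hour: 4pm): for example OffsitePrep in 3pm, Retro in 9am, DesignReview in 12pm, Postmortem in 1pm, Sync in 4pm, AllHands in 11am, Triage in 2pm, Budget in 10am.

8 hours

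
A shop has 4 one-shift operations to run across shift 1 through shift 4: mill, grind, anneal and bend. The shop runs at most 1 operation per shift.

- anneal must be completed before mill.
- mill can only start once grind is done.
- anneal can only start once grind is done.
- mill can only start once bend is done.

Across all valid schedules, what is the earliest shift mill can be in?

shift 4

Precedence pushes mill to at least shift 3.
mill at shift 4 is achievable: bend -> shift 3, anneal -> shift 2, mill -> shift 4, grind -> shift 1.
Nothing earlier works — the capacity limit rule out every shift before shift 4.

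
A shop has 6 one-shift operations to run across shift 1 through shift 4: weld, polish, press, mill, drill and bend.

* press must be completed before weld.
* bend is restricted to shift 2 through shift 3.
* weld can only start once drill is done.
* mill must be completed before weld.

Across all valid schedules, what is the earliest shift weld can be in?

shift 2

Precedence pushes weld to at least shift 2.
weld at shift 2 is achievable: polish in shift 1, mill in shift 1, bend in shift 2, weld in shift 2, press in shift 1, drill in shift 1.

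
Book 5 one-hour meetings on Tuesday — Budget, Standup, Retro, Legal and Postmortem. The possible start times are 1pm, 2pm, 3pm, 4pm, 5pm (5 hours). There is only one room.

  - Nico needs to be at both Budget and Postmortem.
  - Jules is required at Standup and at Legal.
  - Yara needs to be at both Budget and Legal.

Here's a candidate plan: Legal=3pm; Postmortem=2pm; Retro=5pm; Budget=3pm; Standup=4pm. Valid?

No — it violates: Yara needs to be at both Budget and Legal

Jules is required at Standup and at Legal — holds.
Yara needs to be at both Budget and Legal — violated.
There is only one room — violated.
Nico needs to be at both Budget and Postmortem — holds.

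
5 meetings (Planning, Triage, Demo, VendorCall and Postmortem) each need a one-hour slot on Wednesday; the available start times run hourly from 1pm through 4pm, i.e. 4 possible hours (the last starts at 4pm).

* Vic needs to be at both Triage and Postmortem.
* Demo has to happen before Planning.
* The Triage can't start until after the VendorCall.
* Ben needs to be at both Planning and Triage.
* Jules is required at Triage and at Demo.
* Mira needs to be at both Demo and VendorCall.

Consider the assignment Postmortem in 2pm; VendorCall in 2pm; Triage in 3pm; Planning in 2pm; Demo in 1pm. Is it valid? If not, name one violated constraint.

Yes

Ben needs to be at both Planning and Triage — holds.
Jules is required at Triage and at Demo — holds.
Vic needs to be at both Triage and Postmortem — holds.
The Triage can't start until after the VendorCall — holds.
Mira needs to be at both Demo and VendorCall — holds.
Demo has to happen before Planning — holds.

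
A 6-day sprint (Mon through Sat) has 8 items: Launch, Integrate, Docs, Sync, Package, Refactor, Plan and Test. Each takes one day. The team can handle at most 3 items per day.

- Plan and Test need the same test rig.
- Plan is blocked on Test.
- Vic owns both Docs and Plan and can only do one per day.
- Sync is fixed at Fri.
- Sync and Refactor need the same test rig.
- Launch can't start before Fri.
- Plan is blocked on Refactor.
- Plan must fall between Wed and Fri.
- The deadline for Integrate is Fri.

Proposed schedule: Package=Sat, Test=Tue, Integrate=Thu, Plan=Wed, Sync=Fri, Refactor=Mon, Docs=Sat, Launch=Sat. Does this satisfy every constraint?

Sync and Refactor need the same test rig — holds.
The team can handle at most 3 items per day — holds.
Vic owns both Docs and Plan and can only do one per day — holds.
Plan and Test need the same test rig — holds.
Sync is fixed at Fri — holds.
The deadline for Integrate is Fri — holds.
Plan is blocked on Test — holds.
Plan is blocked on Refactor — holds.
Launch can't start before Fri — holds.
Plan must fall between Wed and Fri — holds.

Valid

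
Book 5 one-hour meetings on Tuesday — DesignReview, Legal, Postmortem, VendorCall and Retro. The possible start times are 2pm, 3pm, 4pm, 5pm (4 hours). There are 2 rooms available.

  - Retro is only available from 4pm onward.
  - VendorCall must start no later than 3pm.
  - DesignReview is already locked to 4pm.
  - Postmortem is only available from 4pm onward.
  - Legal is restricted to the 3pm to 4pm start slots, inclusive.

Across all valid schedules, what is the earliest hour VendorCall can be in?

2pm

VendorCall's own window allows nothing later than 3pm.
VendorCall at 2pm is achievable: DesignReview=4pm; VendorCall=2pm; Retro=5pm; Legal=3pm; Postmortem=4pm.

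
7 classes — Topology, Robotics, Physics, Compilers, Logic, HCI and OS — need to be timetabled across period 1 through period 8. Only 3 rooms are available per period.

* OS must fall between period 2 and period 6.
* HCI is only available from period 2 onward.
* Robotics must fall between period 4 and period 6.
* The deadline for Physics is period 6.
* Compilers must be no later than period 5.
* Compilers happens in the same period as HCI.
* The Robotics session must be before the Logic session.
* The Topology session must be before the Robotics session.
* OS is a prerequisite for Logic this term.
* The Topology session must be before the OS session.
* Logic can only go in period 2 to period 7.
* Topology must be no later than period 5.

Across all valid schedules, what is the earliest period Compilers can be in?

period 2

Compilers must be in the same period as HCI, which can't be before period 2, so Compilers is at least period 2; Compilers's own window allows nothing later than period 5.
Compilers at period 2 is achievable: Physics in period 1; Logic in period 5; HCI in period 2; Robotics in period 4; Topology in period 1; OS in period 2; Compilers in period 2.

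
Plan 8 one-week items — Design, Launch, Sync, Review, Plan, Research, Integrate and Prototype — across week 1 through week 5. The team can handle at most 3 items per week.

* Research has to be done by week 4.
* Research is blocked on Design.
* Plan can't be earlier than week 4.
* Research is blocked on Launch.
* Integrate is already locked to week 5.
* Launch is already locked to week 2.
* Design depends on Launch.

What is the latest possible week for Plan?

week 5

Plan is available from week 4.
Plan at week 5 is achievable: Research=week 4; Sync=week 1; Prototype=week 1; Design=week 3; Integrate=week 5; Launch=week 2; Plan=week 5; Review=week 1.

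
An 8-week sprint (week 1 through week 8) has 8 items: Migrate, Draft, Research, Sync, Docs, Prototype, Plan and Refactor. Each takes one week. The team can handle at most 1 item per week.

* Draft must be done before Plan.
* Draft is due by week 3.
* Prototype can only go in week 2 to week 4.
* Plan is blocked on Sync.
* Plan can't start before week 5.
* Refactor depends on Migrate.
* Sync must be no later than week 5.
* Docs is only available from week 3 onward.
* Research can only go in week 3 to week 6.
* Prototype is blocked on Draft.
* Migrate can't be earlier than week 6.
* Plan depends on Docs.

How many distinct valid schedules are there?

Splitting on Migrate: it can be week 6 (28), week 7 (20). Listing each branch's schedules as (Draft, Research, Sync, Docs, Prototype, Plan, Refactor) by week number:
Migrate=week 6: (1,3,2,5,4,7,8) (1,3,2,5,4,8,7) (1,3,4,5,2,7,8) (1,3,4,5,2,8,7) (1,3,5,4,2,7,8) (1,3,5,4,2,8,7) (1,4,2,5,3,7,8) (1,4,2,5,3,8,7) (1,4,3,5,2,7,8) (1,4,3,5,2,8,7) (1,4,5,3,2,7,8) (1,4,5,3,2,8,7) (1,5,2,3,4,7,8) (1,5,2,3,4,8,7) (1,5,2,4,3,7,8) (1,5,2,4,3,8,7) (1,5,3,4,2,7,8) (1,5,3,4,2,8,7) (1,5,4,3,2,7,8) (1,5,4,3,2,8,7) (2,3,1,5,4,7,8) (2,3,1,5,4,8,7) (2,4,1,5,3,7,8) (2,4,1,5,3,8,7) (2,5,1,3,4,7,8) (2,5,1,3,4,8,7) (2,5,1,4,3,7,8) (2,5,1,4,3,8,7) — 28.
Migrate=week 7: (1,3,2,5,4,6,8) (1,3,4,5,2,6,8) (1,3,5,4,2,6,8) (1,4,2,5,3,6,8) (1,4,3,5,2,6,8) (1,4,5,3,2,6,8) (1,5,2,3,4,6,8) (1,5,2,4,3,6,8) (1,5,3,4,2,6,8) (1,5,4,3,2,6,8) (1,6,2,3,4,5,8) (1,6,2,4,3,5,8) (1,6,3,4,2,5,8) (1,6,4,3,2,5,8) (2,3,1,5,4,6,8) (2,4,1,5,3,6,8) (2,5,1,3,4,6,8) (2,5,1,4,3,6,8) (2,6,1,3,4,5,8) (2,6,1,4,3,5,8) — 20.
Summing: 28 + 20 = 48.

48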